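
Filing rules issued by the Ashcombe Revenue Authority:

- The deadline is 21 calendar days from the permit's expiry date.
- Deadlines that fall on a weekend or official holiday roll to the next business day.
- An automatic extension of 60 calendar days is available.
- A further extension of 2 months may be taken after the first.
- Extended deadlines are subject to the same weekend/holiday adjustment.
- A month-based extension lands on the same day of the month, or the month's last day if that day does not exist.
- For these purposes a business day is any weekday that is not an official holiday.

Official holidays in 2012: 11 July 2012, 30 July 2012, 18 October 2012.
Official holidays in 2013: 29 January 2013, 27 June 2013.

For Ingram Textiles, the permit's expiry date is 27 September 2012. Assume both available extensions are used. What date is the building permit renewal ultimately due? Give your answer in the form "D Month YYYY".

Trigger date 27 September 2012 + 21 calendar days = 18 October 2012.
18 October 2012 is a listed holiday, so it moves to the next business day, 19 October 2012 (Friday).
With the 60-day extension, 19 October 2012 becomes 18 December 2012.
Since 18 December 2012 is a Tuesday and not a holiday, the date is unchanged.
Applying the 2 months extension: 2 months after 18 December 2012 is 18 February 2013.
18 February 2013 falls on a Monday, which is a business day, so no adjustment is needed.
So the filing is due 18 February 2013.

18 February 2013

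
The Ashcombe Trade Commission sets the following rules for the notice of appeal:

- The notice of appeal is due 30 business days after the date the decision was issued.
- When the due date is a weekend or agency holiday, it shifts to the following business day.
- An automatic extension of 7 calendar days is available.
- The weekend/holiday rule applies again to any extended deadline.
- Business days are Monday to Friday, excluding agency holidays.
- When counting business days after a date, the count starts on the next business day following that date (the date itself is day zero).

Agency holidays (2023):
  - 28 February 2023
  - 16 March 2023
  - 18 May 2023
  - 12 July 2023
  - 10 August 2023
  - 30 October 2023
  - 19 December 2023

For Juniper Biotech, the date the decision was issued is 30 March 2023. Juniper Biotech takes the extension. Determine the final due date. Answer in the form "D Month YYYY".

30 business days after 30 March 2023, excluding weekends and holidays, is 11 May 2023.
11 May 2023 falls on a Thursday, which is a business day, so no adjustment is needed.
Add the 7 calendar-day extension to 11 May 2023: 18 May 2023.
18 May 2023 falls on a listed holiday. Rolling to the next business day gives 19 May 2023, a Friday.
Final deadline: 19 May 2023.

19 May 2023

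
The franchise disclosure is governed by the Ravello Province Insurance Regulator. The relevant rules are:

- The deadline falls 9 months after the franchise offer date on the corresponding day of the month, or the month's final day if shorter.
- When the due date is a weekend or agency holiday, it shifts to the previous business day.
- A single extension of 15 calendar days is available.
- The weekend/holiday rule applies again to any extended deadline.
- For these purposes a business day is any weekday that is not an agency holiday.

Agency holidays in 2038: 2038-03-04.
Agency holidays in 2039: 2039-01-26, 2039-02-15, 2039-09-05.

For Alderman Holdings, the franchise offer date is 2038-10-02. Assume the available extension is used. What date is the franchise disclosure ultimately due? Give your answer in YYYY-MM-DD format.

9 months from 2038-10-02 is 2039-07-02.
Because 2039-07-02 is a Saturday, the deadline becomes 2039-07-01 (Friday).
The 15-calendar-day extension moves the deadline from 2039-07-01 to 2039-07-16.
2039-07-16 is a Saturday, so it moves to the preceding business day, 2039-07-15 (Friday).
Deadline: 2039-07-15.

2039-07-15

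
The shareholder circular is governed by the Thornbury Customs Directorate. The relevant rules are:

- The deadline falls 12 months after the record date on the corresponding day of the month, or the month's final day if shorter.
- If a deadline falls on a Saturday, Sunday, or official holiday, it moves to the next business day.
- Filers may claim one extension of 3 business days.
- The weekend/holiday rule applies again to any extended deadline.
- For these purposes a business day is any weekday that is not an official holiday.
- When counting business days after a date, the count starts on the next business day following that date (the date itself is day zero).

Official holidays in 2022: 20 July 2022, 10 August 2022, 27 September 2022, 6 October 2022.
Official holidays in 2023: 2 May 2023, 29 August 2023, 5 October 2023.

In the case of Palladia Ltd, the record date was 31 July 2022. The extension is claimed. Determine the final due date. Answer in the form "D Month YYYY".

Moving 12 months forward from 31 July 2022 on the corresponding day gives 31 July 2023.
31 July 2023 is a Monday and not a listed holiday, so it stands.
Applying the 3-business-day extension: 3 business days after 31 July 2023 is 3 August 2023.
3 August 2023 falls on a Thursday, which is a business day, so no adjustment is needed.
Deadline: 3 August 2023.

3 August 2023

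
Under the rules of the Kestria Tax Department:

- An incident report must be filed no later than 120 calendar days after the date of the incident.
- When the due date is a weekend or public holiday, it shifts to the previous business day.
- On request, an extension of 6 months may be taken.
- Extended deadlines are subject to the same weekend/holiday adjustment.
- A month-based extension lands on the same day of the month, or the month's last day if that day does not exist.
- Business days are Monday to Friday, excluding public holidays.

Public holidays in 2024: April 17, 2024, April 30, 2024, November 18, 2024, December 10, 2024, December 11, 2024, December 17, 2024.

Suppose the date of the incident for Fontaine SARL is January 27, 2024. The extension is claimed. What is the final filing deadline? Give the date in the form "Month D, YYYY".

Adding 120 calendar days to January 27, 2024 gives May 26, 2024.
Because May 26, 2024 is a Sunday, the deadline becomes May 24, 2024 (Friday).
Add 6 months to May 24, 2024: November 24, 2024.
November 24, 2024 is a Sunday; the preceding business day is November 22, 2024 (Friday).
Final deadline: November 22, 2024.

November 22, 2024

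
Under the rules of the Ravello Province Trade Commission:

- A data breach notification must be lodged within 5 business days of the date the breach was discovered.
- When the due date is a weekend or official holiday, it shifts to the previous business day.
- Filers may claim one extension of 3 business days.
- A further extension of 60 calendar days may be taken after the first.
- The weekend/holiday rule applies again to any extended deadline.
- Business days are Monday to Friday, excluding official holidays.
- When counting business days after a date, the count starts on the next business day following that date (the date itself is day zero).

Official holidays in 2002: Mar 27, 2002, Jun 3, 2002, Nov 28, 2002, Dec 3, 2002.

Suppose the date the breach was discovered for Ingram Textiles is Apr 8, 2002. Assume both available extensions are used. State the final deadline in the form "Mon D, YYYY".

Starting the day after Apr 8, 2002 and counting 5 business days lands on Apr 15, 2002.
Apr 15, 2002 falls on a Monday, which is a business day, so no adjustment is needed.
The 3-business-day extension runs from Apr 15, 2002 to Apr 18, 2002.
Apr 18, 2002 falls on a Thursday, which is a business day, so no adjustment is needed.
Add the 60 calendar-day extension to Apr 18, 2002: Jun 17, 2002.
Since Jun 17, 2002 is a Monday and not a holiday, the date is unchanged.
The final due date is Jun 17, 2002.

Jun 17, 2002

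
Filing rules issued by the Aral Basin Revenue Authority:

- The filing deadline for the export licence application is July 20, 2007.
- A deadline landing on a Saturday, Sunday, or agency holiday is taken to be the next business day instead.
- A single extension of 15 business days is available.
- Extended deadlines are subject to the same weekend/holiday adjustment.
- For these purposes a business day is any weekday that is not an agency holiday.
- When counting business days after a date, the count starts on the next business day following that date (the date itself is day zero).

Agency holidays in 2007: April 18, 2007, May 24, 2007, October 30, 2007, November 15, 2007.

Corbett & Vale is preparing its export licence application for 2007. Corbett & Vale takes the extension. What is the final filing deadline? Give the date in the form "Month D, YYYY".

August 10, 2007

Start from the fixed due date, July 20, 2007.
Since July 20, 2007 is a Friday and not a holiday, the date is unchanged.
Applying the 15-business-day extension: 15 business days after July 20, 2007 is August 10, 2007.
August 10, 2007 (Friday) is already a business day.
Deadline: August 10, 2007.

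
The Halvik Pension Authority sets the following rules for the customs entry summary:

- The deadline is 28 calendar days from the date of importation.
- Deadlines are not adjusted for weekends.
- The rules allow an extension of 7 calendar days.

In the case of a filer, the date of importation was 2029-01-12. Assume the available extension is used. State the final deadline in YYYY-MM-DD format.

2029-02-16

Trigger date 2029-01-12 + 28 calendar days = 2029-02-09.
No adjustment is made for weekends or holidays, so 2029-02-09 stands.
Add the 7 calendar-day extension to 2029-02-09: 2029-02-16.
No adjustment is made for weekends or holidays, so 2029-02-16 stands.
Final deadline: 2029-02-16.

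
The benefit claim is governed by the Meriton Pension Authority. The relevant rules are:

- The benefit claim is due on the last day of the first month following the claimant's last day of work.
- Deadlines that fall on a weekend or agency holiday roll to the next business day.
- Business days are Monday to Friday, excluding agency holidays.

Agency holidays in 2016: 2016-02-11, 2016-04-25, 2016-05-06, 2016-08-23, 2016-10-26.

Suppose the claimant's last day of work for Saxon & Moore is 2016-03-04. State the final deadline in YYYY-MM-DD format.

2016-05-02

1 month after 2016-03-04 falls in April 2016; the last day of that month is 2016-04-30.
2016-04-30 is a Saturday, so it moves to the next business day, 2016-05-02 (Monday).
The final due date is 2016-05-02.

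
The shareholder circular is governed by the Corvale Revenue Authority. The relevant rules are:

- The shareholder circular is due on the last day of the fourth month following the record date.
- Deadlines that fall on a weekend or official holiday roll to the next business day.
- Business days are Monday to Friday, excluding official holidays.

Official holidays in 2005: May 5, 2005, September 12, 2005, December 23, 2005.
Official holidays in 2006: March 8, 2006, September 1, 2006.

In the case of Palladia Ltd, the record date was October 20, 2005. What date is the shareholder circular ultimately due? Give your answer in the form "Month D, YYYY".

4 months after October 20, 2005 falls in February 2006; the last day of that month is February 28, 2006.
February 28, 2006 falls on a Tuesday, which is a business day, so no adjustment is needed.
Final deadline: February 28, 2006.

February 28, 2006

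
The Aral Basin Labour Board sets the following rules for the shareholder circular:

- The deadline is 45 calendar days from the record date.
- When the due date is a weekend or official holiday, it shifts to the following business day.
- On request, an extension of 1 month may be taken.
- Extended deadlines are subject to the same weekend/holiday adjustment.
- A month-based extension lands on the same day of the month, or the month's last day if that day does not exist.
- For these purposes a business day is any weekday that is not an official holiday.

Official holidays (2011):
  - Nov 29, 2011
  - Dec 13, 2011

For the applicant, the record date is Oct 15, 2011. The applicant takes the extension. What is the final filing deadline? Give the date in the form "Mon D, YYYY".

Trigger date Oct 15, 2011 + 45 calendar days = Nov 29, 2011.
Nov 29, 2011 is a listed holiday; the next business day is Nov 30, 2011 (Wednesday).
Add 1 month to Nov 30, 2011: Dec 30, 2011.
Dec 30, 2011 (Friday) is already a business day.
The final due date is Dec 30, 2011.

Dec 30, 2011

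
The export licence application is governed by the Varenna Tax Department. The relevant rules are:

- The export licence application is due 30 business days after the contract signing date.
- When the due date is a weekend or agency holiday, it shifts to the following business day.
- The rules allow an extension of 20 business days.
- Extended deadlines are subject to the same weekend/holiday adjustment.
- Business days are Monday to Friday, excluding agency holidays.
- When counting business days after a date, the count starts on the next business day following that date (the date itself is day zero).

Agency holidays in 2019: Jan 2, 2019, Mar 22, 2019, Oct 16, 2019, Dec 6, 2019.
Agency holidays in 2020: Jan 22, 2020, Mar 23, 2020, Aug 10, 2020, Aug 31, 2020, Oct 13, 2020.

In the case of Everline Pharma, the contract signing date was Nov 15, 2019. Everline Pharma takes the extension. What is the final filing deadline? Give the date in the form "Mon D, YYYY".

Counting 30 business days after Nov 15, 2019 (skipping weekends and listed holidays) reaches Dec 30, 2019.
Since Dec 30, 2019 is a Monday and not a holiday, the date is unchanged.
Applying the 20-business-day extension: 20 business days after Dec 30, 2019 is Jan 28, 2020.
Jan 28, 2020 (Tuesday) is already a business day.
Deadline: Jan 28, 2020.

Jan 28, 2020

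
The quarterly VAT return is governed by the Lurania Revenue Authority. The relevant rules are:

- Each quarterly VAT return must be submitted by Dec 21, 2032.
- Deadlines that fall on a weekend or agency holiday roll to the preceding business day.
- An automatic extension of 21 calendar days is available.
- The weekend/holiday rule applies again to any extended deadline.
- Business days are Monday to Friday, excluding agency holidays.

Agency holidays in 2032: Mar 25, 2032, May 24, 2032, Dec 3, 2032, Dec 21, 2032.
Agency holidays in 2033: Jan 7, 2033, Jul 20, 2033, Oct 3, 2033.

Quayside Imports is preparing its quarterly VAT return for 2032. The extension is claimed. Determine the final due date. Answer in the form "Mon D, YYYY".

The statutory due date is Dec 21, 2032.
Dec 21, 2032 is a listed holiday; the preceding business day is Dec 20, 2032 (Monday).
The 21-calendar-day extension moves the deadline from Dec 20, 2032 to Jan 10, 2033.
Since Jan 10, 2033 is a Monday and not a holiday, the date is unchanged.
Deadline: Jan 10, 2033.

Jan 10, 2033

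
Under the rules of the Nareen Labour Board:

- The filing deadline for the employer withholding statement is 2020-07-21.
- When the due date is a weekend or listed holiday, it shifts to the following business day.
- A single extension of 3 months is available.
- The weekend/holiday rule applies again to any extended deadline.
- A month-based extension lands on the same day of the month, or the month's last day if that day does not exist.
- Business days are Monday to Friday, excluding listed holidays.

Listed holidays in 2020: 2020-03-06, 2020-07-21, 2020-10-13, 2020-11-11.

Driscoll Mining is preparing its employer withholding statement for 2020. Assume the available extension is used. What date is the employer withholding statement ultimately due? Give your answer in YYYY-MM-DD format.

The statutory due date is 2020-07-21.
2020-07-21 is a listed holiday; the next business day is 2020-07-22 (Wednesday).
The 3 months extension carries 2020-07-22 to 2020-10-22.
2020-10-22 (Thursday) is already a business day.
The final due date is 2020-10-22.

2020-10-22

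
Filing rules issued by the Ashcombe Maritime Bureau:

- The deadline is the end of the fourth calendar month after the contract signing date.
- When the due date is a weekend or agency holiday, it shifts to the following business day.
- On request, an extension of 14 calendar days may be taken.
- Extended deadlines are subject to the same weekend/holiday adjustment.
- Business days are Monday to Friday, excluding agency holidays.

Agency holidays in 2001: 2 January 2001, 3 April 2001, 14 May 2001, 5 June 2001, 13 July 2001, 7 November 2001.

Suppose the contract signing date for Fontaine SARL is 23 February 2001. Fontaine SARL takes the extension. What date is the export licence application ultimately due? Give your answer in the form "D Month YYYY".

4 months after 23 February 2001 falls in June 2001; the last day of that month is 30 June 2001.
30 June 2001 is a Saturday, so it moves to the next business day, 2 July 2001 (Monday).
Applying the 14-calendar-day extension: 2 July 2001 + 14 days = 16 July 2001.
16 July 2001 (Monday) is already a business day.
So the filing is due 16 July 2001.

16 July 2001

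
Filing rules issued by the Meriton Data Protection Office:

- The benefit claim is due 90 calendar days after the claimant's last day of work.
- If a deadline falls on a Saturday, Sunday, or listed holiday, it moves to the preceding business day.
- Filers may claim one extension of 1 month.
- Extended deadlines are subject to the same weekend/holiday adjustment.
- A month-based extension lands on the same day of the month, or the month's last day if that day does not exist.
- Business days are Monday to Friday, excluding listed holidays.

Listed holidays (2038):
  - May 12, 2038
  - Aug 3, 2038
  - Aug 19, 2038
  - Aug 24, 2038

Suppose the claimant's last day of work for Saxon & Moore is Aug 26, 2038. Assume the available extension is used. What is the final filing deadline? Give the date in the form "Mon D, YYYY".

From Aug 26, 2038, 90 calendar days later is Nov 24, 2038.
Nov 24, 2038 is a Wednesday and not a listed holiday, so it stands.
Applying the 1 month extension: 1 month after Nov 24, 2038 is Dec 24, 2038.
Since Dec 24, 2038 is a Friday and not a holiday, the date is unchanged.
So the filing is due Dec 24, 2038.

Dec 24, 2038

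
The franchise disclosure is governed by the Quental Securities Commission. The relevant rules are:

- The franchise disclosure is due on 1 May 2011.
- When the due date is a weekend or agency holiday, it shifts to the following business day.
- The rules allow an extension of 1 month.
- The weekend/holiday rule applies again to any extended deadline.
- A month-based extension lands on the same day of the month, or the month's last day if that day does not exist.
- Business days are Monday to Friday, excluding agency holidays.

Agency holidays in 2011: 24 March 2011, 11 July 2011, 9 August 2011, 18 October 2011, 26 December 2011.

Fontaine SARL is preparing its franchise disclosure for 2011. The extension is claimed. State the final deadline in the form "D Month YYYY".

2 June 2011

The stated deadline is 1 May 2011.
1 May 2011 is a Sunday; the next business day is 2 May 2011 (Monday).
The 1 month extension carries 2 May 2011 to 2 June 2011.
2 June 2011 falls on a Thursday, which is a business day, so no adjustment is needed.
Final deadline: 2 June 2011.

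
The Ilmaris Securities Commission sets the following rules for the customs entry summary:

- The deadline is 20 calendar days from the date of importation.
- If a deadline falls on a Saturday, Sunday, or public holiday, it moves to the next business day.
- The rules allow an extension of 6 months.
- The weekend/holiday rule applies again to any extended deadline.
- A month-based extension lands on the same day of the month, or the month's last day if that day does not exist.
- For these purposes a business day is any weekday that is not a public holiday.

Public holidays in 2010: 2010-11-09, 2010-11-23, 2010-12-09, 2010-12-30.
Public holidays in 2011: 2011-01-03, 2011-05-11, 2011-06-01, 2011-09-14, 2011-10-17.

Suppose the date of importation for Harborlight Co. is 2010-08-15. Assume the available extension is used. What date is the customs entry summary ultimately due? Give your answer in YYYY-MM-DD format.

From 2010-08-15, 20 calendar days later is 2010-09-04.
2010-09-04 is a Saturday, so it moves to the next business day, 2010-09-06 (Monday).
Add 6 months to 2010-09-06: 2011-03-06.
2011-03-06 is a Sunday, so it moves to the next business day, 2011-03-07 (Monday).
Deadline: 2011-03-07.

2011-03-07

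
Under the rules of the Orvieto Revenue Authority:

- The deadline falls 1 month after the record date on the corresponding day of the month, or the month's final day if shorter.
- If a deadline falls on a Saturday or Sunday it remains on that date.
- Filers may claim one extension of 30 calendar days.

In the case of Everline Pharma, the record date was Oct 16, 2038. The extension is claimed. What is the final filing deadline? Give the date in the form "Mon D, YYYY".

Moving 1 month forward from Oct 16, 2038 on the corresponding day gives Nov 16, 2038.
No adjustment is made for weekends or holidays, so Nov 16, 2038 stands.
Add the 30 calendar-day extension to Nov 16, 2038: Dec 16, 2038.
No adjustment is made for weekends or holidays, so Dec 16, 2038 stands.
So the filing is due Dec 16, 2038.

Dec 16, 2038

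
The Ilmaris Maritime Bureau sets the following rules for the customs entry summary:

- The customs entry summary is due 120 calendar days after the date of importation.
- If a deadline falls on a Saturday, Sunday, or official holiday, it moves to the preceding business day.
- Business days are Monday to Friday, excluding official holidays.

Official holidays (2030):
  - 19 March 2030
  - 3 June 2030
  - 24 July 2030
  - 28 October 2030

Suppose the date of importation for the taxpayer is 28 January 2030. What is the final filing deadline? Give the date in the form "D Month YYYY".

28 May 2030

120 calendar days after 28 January 2030 is 28 May 2030.
Since 28 May 2030 is a Tuesday and not a holiday, the date is unchanged.
Final deadline: 28 May 2030.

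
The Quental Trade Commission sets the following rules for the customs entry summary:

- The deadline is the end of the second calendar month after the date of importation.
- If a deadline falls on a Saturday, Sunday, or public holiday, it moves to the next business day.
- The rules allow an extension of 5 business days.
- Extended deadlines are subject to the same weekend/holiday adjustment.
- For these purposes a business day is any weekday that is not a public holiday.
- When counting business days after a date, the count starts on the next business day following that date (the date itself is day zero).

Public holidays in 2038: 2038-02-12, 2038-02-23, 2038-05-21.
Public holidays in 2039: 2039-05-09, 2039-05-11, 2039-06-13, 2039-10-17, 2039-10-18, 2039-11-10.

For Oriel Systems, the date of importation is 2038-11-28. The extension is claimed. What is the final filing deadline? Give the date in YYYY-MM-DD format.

The second month after 2038-11-28 is January 2039, whose last day is 2039-01-31.
2039-01-31 is a Monday and not a listed holiday, so it stands.
The 5-business-day extension runs from 2039-01-31 to 2039-02-07.
2039-02-07 (Monday) is already a business day.
Final deadline: 2039-02-07.

2039-02-07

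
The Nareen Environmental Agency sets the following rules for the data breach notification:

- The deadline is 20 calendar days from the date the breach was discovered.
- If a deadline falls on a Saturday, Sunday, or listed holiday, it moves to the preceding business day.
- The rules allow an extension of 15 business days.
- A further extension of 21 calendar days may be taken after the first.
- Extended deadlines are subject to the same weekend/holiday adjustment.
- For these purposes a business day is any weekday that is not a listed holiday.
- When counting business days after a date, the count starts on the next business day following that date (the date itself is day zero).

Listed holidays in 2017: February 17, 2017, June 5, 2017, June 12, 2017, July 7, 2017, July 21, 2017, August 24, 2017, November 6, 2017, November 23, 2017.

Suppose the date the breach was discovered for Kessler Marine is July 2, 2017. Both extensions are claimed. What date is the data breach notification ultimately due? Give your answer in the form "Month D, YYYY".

September 1, 2017

20 calendar days after July 2, 2017 is July 22, 2017.
July 22, 2017 is a Saturday, so it moves to the preceding business day, July 20, 2017 (Thursday).
Applying the 15-business-day extension: 15 business days after July 20, 2017 is August 11, 2017.
August 11, 2017 falls on a Friday, which is a business day, so no adjustment is needed.
The 21-calendar-day extension moves the deadline from August 11, 2017 to September 1, 2017.
Since September 1, 2017 is a Friday and not a holiday, the date is unchanged.
Deadline: September 1, 2017.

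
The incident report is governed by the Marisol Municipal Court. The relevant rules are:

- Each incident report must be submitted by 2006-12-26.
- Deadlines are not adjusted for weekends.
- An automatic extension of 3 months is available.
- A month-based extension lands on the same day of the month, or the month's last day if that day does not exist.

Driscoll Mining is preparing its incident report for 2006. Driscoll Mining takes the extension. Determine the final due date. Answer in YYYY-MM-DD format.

2007-03-26

The stated deadline is 2006-12-26.
No adjustment is made for weekends or holidays, so 2006-12-26 stands.
Applying the 3 months extension: 3 months after 2006-12-26 is 2007-03-26.
2007-03-26 is a Monday; no weekend or holiday adjustment applies.
Deadline: 2007-03-26.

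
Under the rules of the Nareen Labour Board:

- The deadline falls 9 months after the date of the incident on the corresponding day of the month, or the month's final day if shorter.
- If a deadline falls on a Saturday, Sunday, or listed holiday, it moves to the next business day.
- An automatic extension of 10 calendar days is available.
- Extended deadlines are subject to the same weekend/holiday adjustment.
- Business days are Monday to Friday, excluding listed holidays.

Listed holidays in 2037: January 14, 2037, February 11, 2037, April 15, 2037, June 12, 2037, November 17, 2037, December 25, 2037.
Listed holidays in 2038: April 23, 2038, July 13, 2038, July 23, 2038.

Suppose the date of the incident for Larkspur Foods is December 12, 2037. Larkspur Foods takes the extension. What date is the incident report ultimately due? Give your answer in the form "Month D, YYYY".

9 months from December 12, 2037 is September 12, 2038.
September 12, 2038 is a Sunday; the next business day is September 13, 2038 (Monday).
Add the 10 calendar-day extension to September 13, 2038: September 23, 2038.
September 23, 2038 falls on a Thursday, which is a business day, so no adjustment is needed.
Deadline: September 23, 2038.

September 23, 2038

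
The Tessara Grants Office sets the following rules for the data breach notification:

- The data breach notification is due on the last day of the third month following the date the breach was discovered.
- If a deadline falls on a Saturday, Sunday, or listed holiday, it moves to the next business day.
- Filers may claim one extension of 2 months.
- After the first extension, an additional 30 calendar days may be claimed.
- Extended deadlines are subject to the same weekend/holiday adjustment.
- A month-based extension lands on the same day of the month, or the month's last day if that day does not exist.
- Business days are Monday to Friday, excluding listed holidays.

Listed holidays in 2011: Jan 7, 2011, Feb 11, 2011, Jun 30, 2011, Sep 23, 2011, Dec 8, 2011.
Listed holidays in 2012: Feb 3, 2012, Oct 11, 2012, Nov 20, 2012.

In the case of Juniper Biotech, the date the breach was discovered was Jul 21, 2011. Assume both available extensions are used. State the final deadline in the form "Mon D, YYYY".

Feb 1, 2012

3 months after Jul 21, 2011 is October 2011; that month ends on Oct 31, 2011.
Since Oct 31, 2011 is a Monday and not a holiday, the date is unchanged.
The 2 months extension carries Oct 31, 2011 to Dec 31, 2011.
Dec 31, 2011 is a Saturday, so it moves to the next business day, Jan 2, 2012 (Monday).
Applying the 30-calendar-day extension: Jan 2, 2012 + 30 days = Feb 1, 2012.
Feb 1, 2012 falls on a Wednesday, which is a business day, so no adjustment is needed.
The final due date is Feb 1, 2012.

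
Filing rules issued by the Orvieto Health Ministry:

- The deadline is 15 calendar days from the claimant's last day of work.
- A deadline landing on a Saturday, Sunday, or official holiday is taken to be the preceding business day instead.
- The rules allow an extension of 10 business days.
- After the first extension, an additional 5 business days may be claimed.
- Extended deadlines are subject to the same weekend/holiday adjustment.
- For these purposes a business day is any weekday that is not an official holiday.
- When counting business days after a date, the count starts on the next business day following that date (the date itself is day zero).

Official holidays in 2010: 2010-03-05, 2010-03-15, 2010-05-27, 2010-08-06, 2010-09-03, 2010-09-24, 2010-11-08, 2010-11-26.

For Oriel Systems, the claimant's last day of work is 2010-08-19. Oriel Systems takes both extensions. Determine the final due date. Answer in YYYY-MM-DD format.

15 calendar days after 2010-08-19 is 2010-09-03.
2010-09-03 is a listed holiday, so it moves to the preceding business day, 2010-09-02 (Thursday).
Counting 10 further business days from 2010-09-02 reaches 2010-09-17.
Since 2010-09-17 is a Friday and not a holiday, the date is unchanged.
The 5-business-day extension runs from 2010-09-17 to 2010-09-27.
2010-09-27 (Monday) is already a business day.
Deadline: 2010-09-27.

2010-09-27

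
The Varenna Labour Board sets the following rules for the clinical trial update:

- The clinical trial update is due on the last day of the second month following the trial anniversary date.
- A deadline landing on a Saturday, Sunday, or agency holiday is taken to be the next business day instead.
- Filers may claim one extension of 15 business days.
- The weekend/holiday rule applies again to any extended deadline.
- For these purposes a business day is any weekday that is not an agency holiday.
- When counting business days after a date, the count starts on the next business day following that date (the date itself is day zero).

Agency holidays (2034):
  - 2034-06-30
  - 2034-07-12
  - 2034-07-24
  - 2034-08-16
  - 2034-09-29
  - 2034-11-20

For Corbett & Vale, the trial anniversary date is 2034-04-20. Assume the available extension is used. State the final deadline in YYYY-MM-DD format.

2 months after 2034-04-20 falls in June 2034; the last day of that month is 2034-06-30.
2034-06-30 is a listed holiday, so it moves to the next business day, 2034-07-03 (Monday).
Counting 15 further business days from 2034-07-03 reaches 2034-07-26.
2034-07-26 falls on a Wednesday, which is a business day, so no adjustment is needed.
So the filing is due 2034-07-26.

2034-07-26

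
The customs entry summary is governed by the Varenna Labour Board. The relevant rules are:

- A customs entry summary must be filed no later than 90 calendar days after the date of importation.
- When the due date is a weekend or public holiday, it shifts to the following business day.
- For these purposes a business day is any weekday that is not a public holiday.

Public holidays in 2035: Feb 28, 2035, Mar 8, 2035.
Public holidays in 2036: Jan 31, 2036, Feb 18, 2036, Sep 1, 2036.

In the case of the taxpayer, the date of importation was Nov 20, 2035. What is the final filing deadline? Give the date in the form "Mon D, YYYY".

90 calendar days after Nov 20, 2035 is Feb 18, 2036.
Feb 18, 2036 is a listed holiday; the next business day is Feb 19, 2036 (Tuesday).
Final deadline: Feb 19, 2036.

Feb 19, 2036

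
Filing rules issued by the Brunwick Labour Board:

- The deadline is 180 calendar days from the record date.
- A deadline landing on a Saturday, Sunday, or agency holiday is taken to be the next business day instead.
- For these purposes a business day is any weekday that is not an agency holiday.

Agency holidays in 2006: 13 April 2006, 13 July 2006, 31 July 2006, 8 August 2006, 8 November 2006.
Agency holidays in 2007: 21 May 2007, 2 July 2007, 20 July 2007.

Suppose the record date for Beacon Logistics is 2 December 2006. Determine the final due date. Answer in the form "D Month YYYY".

31 May 2007

Trigger date 2 December 2006 + 180 calendar days = 31 May 2007.
31 May 2007 is a Thursday and not a listed holiday, so it stands.
Final deadline: 31 May 2007.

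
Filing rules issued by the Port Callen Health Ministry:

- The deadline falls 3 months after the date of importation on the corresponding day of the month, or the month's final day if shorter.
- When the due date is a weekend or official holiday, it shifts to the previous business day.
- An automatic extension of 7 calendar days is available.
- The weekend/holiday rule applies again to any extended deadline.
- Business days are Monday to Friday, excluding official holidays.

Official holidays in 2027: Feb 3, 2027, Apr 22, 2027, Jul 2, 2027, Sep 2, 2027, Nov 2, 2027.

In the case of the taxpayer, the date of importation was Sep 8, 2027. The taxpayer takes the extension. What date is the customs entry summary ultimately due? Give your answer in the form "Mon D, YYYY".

3 months after Sep 8, 2027, on the same day of the month, is Dec 8, 2027.
Dec 8, 2027 is a Wednesday and not a listed holiday, so it stands.
Add the 7 calendar-day extension to Dec 8, 2027: Dec 15, 2027.
Dec 15, 2027 is a Wednesday and not a listed holiday, so it stands.
So the filing is due Dec 15, 2027.

Dec 15, 2027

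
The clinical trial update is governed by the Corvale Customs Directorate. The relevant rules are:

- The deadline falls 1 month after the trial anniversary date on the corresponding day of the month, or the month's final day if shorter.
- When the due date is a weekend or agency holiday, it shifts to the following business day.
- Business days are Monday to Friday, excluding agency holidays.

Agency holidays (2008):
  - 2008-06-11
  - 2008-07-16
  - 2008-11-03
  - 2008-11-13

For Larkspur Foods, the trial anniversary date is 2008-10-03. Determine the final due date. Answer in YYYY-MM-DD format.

1 month after 2008-10-03, on the same day of the month, is 2008-11-03.
2008-11-03 is a listed holiday; the next business day is 2008-11-04 (Tuesday).
Deadline: 2008-11-04.

2008-11-04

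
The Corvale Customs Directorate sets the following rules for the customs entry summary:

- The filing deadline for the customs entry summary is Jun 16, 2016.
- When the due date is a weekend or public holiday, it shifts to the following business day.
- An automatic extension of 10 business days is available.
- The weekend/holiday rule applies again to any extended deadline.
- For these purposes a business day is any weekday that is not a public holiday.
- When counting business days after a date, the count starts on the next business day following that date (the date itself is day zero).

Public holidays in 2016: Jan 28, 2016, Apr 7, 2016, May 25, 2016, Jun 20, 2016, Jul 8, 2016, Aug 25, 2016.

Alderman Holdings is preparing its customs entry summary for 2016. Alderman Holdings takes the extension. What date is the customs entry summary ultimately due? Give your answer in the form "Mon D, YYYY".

Jul 1, 2016

The stated deadline is Jun 16, 2016.
Jun 16, 2016 falls on a Thursday, which is a business day, so no adjustment is needed.
The 10-business-day extension runs from Jun 16, 2016 to Jul 1, 2016.
Jul 1, 2016 (Friday) is already a business day.
Deadline: Jul 1, 2016.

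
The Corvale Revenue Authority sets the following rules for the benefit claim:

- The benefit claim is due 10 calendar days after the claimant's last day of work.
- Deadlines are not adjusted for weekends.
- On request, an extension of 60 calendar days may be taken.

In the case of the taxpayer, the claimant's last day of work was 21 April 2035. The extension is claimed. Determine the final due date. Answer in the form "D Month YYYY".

30 June 2035

From 21 April 2035, 10 calendar days later is 1 May 2035.
1 May 2035 falls on a Tuesday. The rules make no weekend/holiday allowance, so it remains 1 May 2035.
Applying the 60-calendar-day extension: 1 May 2035 + 60 days = 30 June 2035.
No adjustment is made for weekends or holidays, so 30 June 2035 stands.
Deadline: 30 June 2035.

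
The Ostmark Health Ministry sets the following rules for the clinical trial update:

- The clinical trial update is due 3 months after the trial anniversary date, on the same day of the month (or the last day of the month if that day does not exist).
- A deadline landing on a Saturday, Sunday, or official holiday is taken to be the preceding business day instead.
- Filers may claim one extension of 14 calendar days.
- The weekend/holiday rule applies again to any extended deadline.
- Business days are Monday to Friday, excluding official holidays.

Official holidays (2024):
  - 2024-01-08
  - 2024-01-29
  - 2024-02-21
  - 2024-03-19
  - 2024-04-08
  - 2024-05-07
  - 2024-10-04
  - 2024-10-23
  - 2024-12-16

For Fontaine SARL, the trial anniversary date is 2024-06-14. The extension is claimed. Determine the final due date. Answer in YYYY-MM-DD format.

3 months after 2024-06-14, on the same day of the month, is 2024-09-14.
2024-09-14 is a Saturday, so it moves to the preceding business day, 2024-09-13 (Friday).
With the 14-day extension, 2024-09-13 becomes 2024-09-27.
2024-09-27 falls on a Friday, which is a business day, so no adjustment is needed.
Deadline: 2024-09-27.

2024-09-27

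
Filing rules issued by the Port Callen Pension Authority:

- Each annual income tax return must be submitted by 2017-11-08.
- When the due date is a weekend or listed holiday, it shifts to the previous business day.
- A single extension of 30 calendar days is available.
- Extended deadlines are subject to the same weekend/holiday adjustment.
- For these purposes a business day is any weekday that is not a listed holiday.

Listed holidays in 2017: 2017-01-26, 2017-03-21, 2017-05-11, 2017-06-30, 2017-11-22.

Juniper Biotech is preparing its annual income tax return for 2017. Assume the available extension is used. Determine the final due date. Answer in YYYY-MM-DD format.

2017-12-08

The stated deadline is 2017-11-08.
2017-11-08 falls on a Wednesday, which is a business day, so no adjustment is needed.
With the 30-day extension, 2017-11-08 becomes 2017-12-08.
2017-12-08 (Friday) is already a business day.
Deadline: 2017-12-08.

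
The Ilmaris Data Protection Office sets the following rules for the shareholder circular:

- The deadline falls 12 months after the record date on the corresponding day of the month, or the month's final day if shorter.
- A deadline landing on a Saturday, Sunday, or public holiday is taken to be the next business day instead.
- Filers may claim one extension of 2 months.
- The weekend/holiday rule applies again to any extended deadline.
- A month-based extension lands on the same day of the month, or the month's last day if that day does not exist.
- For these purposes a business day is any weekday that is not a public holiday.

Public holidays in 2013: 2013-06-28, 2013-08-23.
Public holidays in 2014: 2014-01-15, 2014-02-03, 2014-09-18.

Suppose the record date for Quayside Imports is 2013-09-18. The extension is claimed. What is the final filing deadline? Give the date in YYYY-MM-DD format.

2014-11-19

12 months after 2013-09-18, on the same day of the month, is 2014-09-18.
Because 2014-09-18 is a listed holiday, the deadline becomes 2014-09-19 (Friday).
Applying the 2 months extension: 2 months after 2014-09-19 is 2014-11-19.
Since 2014-11-19 is a Wednesday and not a holiday, the date is unchanged.
The final due date is 2014-11-19.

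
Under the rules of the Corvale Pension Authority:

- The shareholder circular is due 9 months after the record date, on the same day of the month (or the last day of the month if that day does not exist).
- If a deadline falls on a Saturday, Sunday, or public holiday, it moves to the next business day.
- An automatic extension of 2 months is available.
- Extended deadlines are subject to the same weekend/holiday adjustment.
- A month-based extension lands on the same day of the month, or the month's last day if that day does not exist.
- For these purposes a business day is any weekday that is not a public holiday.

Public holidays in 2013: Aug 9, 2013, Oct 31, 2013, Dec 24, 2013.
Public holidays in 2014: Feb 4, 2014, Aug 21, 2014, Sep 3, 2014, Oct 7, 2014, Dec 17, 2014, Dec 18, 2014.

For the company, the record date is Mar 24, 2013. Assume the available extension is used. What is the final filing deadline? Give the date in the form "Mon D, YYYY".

Moving 9 months forward from Mar 24, 2013 on the corresponding day gives Dec 24, 2013.
Dec 24, 2013 is a listed holiday; the next business day is Dec 25, 2013 (Wednesday).
Applying the 2 months extension: 2 months after Dec 25, 2013 is Feb 25, 2014.
Since Feb 25, 2014 is a Tuesday and not a holiday, the date is unchanged.
Deadline: Feb 25, 2014.

Feb 25, 2014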